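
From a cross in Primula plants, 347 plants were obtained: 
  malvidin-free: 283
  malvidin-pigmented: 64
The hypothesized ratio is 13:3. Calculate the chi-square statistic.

0.021

The 13:3 ratio has 16 parts, so with N = 347 the expected counts are:
  malvidin-free: 347 × 13/16 = 281.9375
  malvidin-pigmented: 347 × 3/16 = 65.0625
χ² = Σ (O − E)² / E
  malvidin-free: (283 − 281.9375)² / 281.9375 = 0.0040
  malvidin-pigmented: (64 − 65.0625)² / 65.0625 = 0.0174
χ² = 0.0040 + 0.0174 = 0.0214 ≈ 0.021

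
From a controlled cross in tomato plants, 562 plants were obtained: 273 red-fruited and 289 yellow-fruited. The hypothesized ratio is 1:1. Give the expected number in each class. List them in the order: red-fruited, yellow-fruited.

281, 281

The 1:1 ratio has 2 parts, so with N = 562 the expected counts are:
  red-fruited: 562 × 1/2 = 281
  yellow-fruited: 562 × 1/2 = 281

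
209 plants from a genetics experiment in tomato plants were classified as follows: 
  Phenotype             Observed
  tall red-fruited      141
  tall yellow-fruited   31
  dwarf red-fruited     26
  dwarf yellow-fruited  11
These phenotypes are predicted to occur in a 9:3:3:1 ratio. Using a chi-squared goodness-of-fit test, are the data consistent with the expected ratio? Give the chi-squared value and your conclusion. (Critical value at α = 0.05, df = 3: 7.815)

The 9:3:3:1 ratio has 16 parts, so with N = 209 the expected counts are:
  tall red-fruited: 209 × 9/16 = 117.5625
  tall yellow-fruited: 209 × 3/16 = 39.1875
  dwarf red-fruited: 209 × 3/16 = 39.1875
  dwarf yellow-fruited: 209 × 1/16 = 13.0625
χ² = Σ (O − E)² / E
  tall red-fruited: (141 − 117.5625)² / 117.5625 = 4.6725
  tall yellow-fruited: (31 − 39.1875)² / 39.1875 = 1.7106
  dwarf red-fruited: (26 − 39.1875)² / 39.1875 = 4.4379
  dwarf yellow-fruited: (11 − 13.0625)² / 13.0625 = 0.3257
χ² = 4.6725 + 1.7106 + 4.4379 + 0.3257 = 11.1467 ≈ 11.147
Degrees of freedom = 4 − 1 = 3; critical value at α = 0.05 is 7.815.
Since 11.147 > 7.815, we reject the null hypothesis — the data do not fit the 9:3:3:1 ratio.

11.147; not consistent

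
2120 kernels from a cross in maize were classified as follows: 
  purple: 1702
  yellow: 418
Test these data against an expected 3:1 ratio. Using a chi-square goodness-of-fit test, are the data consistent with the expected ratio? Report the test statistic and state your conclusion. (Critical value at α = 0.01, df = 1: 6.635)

31.557; not consistent

Under the 3:1 hypothesis (Σ ratio = 4, N = 2120):
  purple: 2120 × 3/4 = 1590
  yellow: 2120 × 1/4 = 530
χ² = Σ (O − E)² / E
  purple: (1702 − 1590)² / 1590 = 7.8893
  yellow: (418 − 530)² / 530 = 23.6679
χ² = 7.8893 + 23.6679 = 31.5572 ≈ 31.557
Degrees of freedom = 2 − 1 = 1; critical value at α = 0.01 is 6.635.
Since 31.557 > 6.635, we reject the null hypothesis — the data do not fit the 3:1 ratio.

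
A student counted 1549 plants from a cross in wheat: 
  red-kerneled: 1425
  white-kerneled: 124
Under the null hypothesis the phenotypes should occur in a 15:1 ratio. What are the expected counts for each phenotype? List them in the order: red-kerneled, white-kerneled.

1452.1875, 96.8125

Under the 15:1 hypothesis (Σ ratio = 16, N = 1549):
  red-kerneled: 1549 × 15/16 = 1452.1875
  white-kerneled: 1549 × 1/16 = 96.8125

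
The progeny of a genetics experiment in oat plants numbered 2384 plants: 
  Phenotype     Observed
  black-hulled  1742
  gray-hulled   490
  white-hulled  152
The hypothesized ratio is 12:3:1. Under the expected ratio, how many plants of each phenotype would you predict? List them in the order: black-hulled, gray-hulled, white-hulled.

1788, 447, 149

Total ratio parts = 16. Expected numbers out of 2384:
  black-hulled: 2384 × 12/16 = 1788
  gray-hulled: 2384 × 3/16 = 447
  white-hulled: 2384 × 1/16 = 149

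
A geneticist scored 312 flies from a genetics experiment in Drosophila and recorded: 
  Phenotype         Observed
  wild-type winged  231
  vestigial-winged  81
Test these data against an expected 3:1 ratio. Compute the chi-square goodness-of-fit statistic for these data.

Total ratio parts = 4. Expected numbers out of 312:
  wild-type winged: 312 × 3/4 = 234
  vestigial-winged: 312 × 1/4 = 78
χ² = Σ (O − E)² / E
  wild-type winged: (231 − 234)² / 234 = 0.0385
  vestigial-winged: (81 − 78)² / 78 = 0.1154
χ² = 0.0385 + 0.1154 = 0.1539 ≈ 0.154

0.154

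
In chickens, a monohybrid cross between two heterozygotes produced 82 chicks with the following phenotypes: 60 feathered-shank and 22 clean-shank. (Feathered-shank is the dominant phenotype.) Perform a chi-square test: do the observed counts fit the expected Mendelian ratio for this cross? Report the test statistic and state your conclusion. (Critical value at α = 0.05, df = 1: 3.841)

0.146; consistent

For a monohybrid cross between heterozygotes with complete dominance, the expected phenotypic ratio is 3:1.
Expected counts for N = 82 under a 3:1 ratio (total parts = 4):
  feathered-shank: 82 × 3/4 = 61.5
  clean-shank: 82 × 1/4 = 20.5
χ² = Σ (O − E)² / E
  feathered-shank: (60 − 61.5)² / 61.5 = 0.0366
  clean-shank: (22 − 20.5)² / 20.5 = 0.1098
χ² = 0.0366 + 0.1098 = 0.1464 ≈ 0.146
Degrees of freedom = 2 − 1 = 1; critical value at α = 0.05 is 3.841.
Since 0.146 < 3.841, we fail to reject the null hypothesis — the data are consistent with the 3:1 ratio.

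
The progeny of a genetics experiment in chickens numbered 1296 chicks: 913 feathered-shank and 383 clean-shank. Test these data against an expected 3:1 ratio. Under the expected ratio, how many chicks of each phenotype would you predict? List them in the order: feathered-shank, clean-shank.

The 3:1 ratio has 4 parts, so with N = 1296 the expected counts are:
  feathered-shank: 1296 × 3/4 = 972
  clean-shank: 1296 × 1/4 = 324

972, 324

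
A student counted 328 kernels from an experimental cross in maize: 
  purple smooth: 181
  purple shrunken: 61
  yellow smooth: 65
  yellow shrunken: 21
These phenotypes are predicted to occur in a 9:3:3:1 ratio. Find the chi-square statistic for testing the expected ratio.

Expected counts for N = 328 under a 9:3:3:1 ratio (total parts = 16):
  purple smooth: 328 × 9/16 = 184.5
  purple shrunken: 328 × 3/16 = 61.5
  yellow smooth: 328 × 3/16 = 61.5
  yellow shrunken: 328 × 1/16 = 20.5
χ² = Σ (O − E)² / E
  purple smooth: (181 − 184.5)² / 184.5 = 0.0664
  purple shrunken: (61 − 61.5)² / 61.5 = 0.0041
  yellow smooth: (65 − 61.5)² / 61.5 = 0.1992
  yellow shrunken: (21 − 20.5)² / 20.5 = 0.0122
χ² = 0.0664 + 0.0041 + 0.1992 + 0.0122 = 0.2819 ≈ 0.282

0.282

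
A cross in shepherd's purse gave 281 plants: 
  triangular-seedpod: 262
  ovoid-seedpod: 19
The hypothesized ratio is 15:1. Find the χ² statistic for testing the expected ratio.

Expected counts for N = 281 under a 15:1 ratio (total parts = 16):
  triangular-seedpod: 281 × 15/16 = 263.4375
  ovoid-seedpod: 281 × 1/16 = 17.5625
χ² = Σ (O − E)² / E
  triangular-seedpod: (262 − 263.4375)² / 263.4375 = 0.0078
  ovoid-seedpod: (19 − 17.5625)² / 17.5625 = 0.1177
χ² = 0.0078 + 0.1177 = 0.1255 ≈ 0.126

0.126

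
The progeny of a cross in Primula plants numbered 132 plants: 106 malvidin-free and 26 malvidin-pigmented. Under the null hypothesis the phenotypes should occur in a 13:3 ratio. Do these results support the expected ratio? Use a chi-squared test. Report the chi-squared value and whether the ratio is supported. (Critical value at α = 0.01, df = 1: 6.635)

0.078; consistent

Under the 13:3 hypothesis (Σ ratio = 16, N = 132):
  malvidin-free: 132 × 13/16 = 107.25
  malvidin-pigmented: 132 × 3/16 = 24.75
χ² = Σ (O − E)² / E
  malvidin-free: (106 − 107.25)² / 107.25 = 0.0146
  malvidin-pigmented: (26 − 24.75)² / 24.75 = 0.0631
χ² = 0.0146 + 0.0631 = 0.0777 ≈ 0.078
Degrees of freedom = 2 − 1 = 1; critical value at α = 0.01 is 6.635.
Since 0.078 < 6.635, we fail to reject the null hypothesis — the data are consistent with the 13:3 ratio.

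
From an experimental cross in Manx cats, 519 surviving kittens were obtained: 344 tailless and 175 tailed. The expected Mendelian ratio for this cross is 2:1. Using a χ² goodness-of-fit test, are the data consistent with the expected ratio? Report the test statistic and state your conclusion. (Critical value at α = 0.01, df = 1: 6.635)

0.035; consistent

Under the 2:1 hypothesis (Σ ratio = 3, N = 519):
  tailless: 519 × 2/3 = 346
  tailed: 519 × 1/3 = 173
χ² = Σ (O − E)² / E
  tailless: (344 − 346)² / 346 = 0.0116
  tailed: (175 − 173)² / 173 = 0.0231
χ² = 0.0116 + 0.0231 = 0.0347 ≈ 0.035
Degrees of freedom = 2 − 1 = 1; critical value at α = 0.01 is 6.635.
Since 0.035 < 6.635, we fail to reject the null hypothesis — the data are consistent with the 2:1 ratio.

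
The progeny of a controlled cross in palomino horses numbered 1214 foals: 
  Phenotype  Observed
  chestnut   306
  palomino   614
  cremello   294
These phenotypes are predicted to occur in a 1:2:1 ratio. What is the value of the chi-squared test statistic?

0.399

Total ratio parts = 4. Expected numbers out of 1214:
  chestnut: 1214 × 1/4 = 303.5
  palomino: 1214 × 2/4 = 607
  cremello: 1214 × 1/4 = 303.5
χ² = Σ (O − E)² / E
  chestnut: (306 − 303.5)² / 303.5 = 0.0206
  palomino: (614 − 607)² / 607 = 0.0807
  cremello: (294 − 303.5)² / 303.5 = 0.2974
χ² = 0.0206 + 0.0807 + 0.2974 = 0.3987 ≈ 0.399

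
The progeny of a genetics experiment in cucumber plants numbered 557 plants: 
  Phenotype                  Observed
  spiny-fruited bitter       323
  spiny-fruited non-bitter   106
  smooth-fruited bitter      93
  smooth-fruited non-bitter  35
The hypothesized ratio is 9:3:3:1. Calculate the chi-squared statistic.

1.577

The 9:3:3:1 ratio has 16 parts, so with N = 557 the expected counts are:
  spiny-fruited bitter: 557 × 9/16 = 313.3125
  spiny-fruited non-bitter: 557 × 3/16 = 104.4375
  smooth-fruited bitter: 557 × 3/16 = 104.4375
  smooth-fruited non-bitter: 557 × 1/16 = 34.8125
χ² = Σ (O − E)² / E
  spiny-fruited bitter: (323 − 313.3125)² / 313.3125 = 0.2995
  spiny-fruited non-bitter: (106 − 104.4375)² / 104.4375 = 0.0234
  smooth-fruited bitter: (93 − 104.4375)² / 104.4375 = 1.2526
  smooth-fruited non-bitter: (35 − 34.8125)² / 34.8125 = 0.0010
χ² = 0.2995 + 0.0234 + 1.2526 + 0.0010 = 1.5765 ≈ 1.577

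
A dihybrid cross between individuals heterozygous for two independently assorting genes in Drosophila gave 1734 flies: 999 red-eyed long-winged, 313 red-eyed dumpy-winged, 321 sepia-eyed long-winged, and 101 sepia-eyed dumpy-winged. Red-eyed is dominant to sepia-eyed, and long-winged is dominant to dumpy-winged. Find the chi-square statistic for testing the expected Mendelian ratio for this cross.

1.579

A dihybrid F₂ with independent assortment and complete dominance at both loci gives a 9:3:3:1 phenotypic ratio.
The 9:3:3:1 ratio has 16 parts, so with N = 1734 the expected counts are:
  red-eyed long-winged: 1734 × 9/16 = 975.375
  red-eyed dumpy-winged: 1734 × 3/16 = 325.125
  sepia-eyed long-winged: 1734 × 3/16 = 325.125
  sepia-eyed dumpy-winged: 1734 × 1/16 = 108.375
χ² = Σ (O − E)² / E
  red-eyed long-winged: (999 − 975.375)² / 975.375 = 0.5722
  red-eyed dumpy-winged: (313 − 325.125)² / 325.125 = 0.4522
  sepia-eyed long-winged: (321 − 325.125)² / 325.125 = 0.0523
  sepia-eyed dumpy-winged: (101 − 108.375)² / 108.375 = 0.5019
χ² = 0.5722 + 0.4522 + 0.0523 + 0.5019 = 1.5786 ≈ 1.579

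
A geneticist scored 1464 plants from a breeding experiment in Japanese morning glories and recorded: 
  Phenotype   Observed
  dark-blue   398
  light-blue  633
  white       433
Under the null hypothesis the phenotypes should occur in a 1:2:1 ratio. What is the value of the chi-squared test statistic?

Under the 1:2:1 hypothesis (Σ ratio = 4, N = 1464):
  dark-blue: 1464 × 1/4 = 366
  light-blue: 1464 × 2/4 = 732
  white: 1464 × 1/4 = 366
χ² = Σ (O − E)² / E
  dark-blue: (398 − 366)² / 366 = 2.7978
  light-blue: (633 − 732)² / 732 = 13.3893
  white: (433 − 366)² / 366 = 12.2650
χ² = 2.7978 + 13.3893 + 12.2650 = 28.4521 ≈ 28.452

28.452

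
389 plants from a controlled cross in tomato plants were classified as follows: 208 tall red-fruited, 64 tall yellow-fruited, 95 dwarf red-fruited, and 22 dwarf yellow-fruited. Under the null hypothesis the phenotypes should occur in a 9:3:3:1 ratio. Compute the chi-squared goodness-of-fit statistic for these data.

8.523

The 9:3:3:1 ratio has 16 parts, so with N = 389 the expected counts are:
  tall red-fruited: 389 × 9/16 = 218.8125
  tall yellow-fruited: 389 × 3/16 = 72.9375
  dwarf red-fruited: 389 × 3/16 = 72.9375
  dwarf yellow-fruited: 389 × 1/16 = 24.3125
χ² = Σ (O − E)² / E
  tall red-fruited: (208 − 218.8125)² / 218.8125 = 0.5343
  tall yellow-fruited: (64 − 72.9375)² / 72.9375 = 1.0952
  dwarf red-fruited: (95 − 72.9375)² / 72.9375 = 6.6736
  dwarf yellow-fruited: (22 − 24.3125)² / 24.3125 = 0.2200
χ² = 0.5343 + 1.0952 + 6.6736 + 0.2200 = 8.5231 ≈ 8.523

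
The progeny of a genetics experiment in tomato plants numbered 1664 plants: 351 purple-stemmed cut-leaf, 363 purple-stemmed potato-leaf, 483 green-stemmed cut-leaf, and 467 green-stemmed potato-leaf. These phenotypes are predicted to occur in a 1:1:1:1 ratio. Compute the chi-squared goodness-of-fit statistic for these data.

33.952

Under the 1:1:1:1 hypothesis (Σ ratio = 4, N = 1664):
  purple-stemmed cut-leaf: 1664 × 1/4 = 416
  purple-stemmed potato-leaf: 1664 × 1/4 = 416
  green-stemmed cut-leaf: 1664 × 1/4 = 416
  green-stemmed potato-leaf: 1664 × 1/4 = 416
χ² = Σ (O − E)² / E
  purple-stemmed cut-leaf: (351 − 416)² / 416 = 10.1562
  purple-stemmed potato-leaf: (363 − 416)² / 416 = 6.7524
  green-stemmed cut-leaf: (483 − 416)² / 416 = 10.7909
  green-stemmed potato-leaf: (467 − 416)² / 416 = 6.2524
χ² = 10.1562 + 6.7524 + 10.7909 + 6.2524 = 33.9519 ≈ 33.952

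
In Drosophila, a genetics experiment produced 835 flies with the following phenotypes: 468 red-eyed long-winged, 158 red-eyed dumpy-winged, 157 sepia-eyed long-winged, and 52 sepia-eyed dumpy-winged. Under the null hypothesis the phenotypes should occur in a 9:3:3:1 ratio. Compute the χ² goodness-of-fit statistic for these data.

0.021

Expected counts for N = 835 under a 9:3:3:1 ratio (total parts = 16):
  red-eyed long-winged: 835 × 9/16 = 469.6875
  red-eyed dumpy-winged: 835 × 3/16 = 156.5625
  sepia-eyed long-winged: 835 × 3/16 = 156.5625
  sepia-eyed dumpy-winged: 835 × 1/16 = 52.1875
χ² = Σ (O − E)² / E
  red-eyed long-winged: (468 − 469.6875)² / 469.6875 = 0.0061
  red-eyed dumpy-winged: (158 − 156.5625)² / 156.5625 = 0.0132
  sepia-eyed long-winged: (157 − 156.5625)² / 156.5625 = 0.0012
  sepia-eyed dumpy-winged: (52 − 52.1875)² / 52.1875 = 0.0007
χ² = 0.0061 + 0.0132 + 0.0012 + 0.0007 = 0.0212 ≈ 0.021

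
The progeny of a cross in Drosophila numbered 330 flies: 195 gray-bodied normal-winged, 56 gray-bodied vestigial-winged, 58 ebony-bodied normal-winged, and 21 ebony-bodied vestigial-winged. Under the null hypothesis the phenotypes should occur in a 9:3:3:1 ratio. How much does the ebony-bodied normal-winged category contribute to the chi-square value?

0.243

Total ratio parts = 16. Expected numbers out of 330:
  gray-bodied normal-winged: 330 × 9/16 = 185.625
  gray-bodied vestigial-winged: 330 × 3/16 = 61.875
  ebony-bodied normal-winged: 330 × 3/16 = 61.875
  ebony-bodied vestigial-winged: 330 × 1/16 = 20.625
Contribution of ebony-bodied normal-winged: (58 − 61.875)² / 61.875 = 0.2427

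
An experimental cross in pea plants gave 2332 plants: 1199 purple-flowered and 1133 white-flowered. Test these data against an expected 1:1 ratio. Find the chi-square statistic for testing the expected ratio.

Expected counts for N = 2332 under a 1:1 ratio (total parts = 2):
  purple-flowered: 2332 × 1/2 = 1166
  white-flowered: 2332 × 1/2 = 1166
χ² = Σ (O − E)² / E
  purple-flowered: (1199 − 1166)² / 1166 = 0.9340
  white-flowered: (1133 − 1166)² / 1166 = 0.9340
χ² = 0.9340 + 0.9340 = 1.868

1.868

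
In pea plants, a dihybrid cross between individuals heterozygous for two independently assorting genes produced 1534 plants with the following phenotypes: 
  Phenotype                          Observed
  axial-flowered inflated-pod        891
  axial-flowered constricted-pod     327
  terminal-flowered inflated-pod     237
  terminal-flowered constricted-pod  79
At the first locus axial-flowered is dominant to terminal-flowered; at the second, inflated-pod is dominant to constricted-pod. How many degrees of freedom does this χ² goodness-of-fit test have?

3

A dihybrid F₂ with independent assortment and complete dominance at both loci gives a 9:3:3:1 phenotypic ratio.
A goodness-of-fit test with 4 phenotype classes has df = 4 − 1 = 3.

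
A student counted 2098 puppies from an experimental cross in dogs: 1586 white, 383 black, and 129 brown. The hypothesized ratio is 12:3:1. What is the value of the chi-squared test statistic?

The 12:3:1 ratio has 16 parts, so with N = 2098 the expected counts are:
  white: 2098 × 12/16 = 1573.5
  black: 2098 × 3/16 = 393.375
  brown: 2098 × 1/16 = 131.125
χ² = Σ (O − E)² / E
  white: (1586 − 1573.5)² / 1573.5 = 0.0993
  black: (383 − 393.375)² / 393.375 = 0.2736
  brown: (129 − 131.125)² / 131.125 = 0.0344
χ² = 0.0993 + 0.2736 + 0.0344 = 0.4073 ≈ 0.407

0.407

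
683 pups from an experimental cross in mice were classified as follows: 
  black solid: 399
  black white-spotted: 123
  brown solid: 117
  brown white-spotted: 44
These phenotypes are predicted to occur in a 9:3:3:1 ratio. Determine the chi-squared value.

Total ratio parts = 16. Expected numbers out of 683:
  black solid: 683 × 9/16 = 384.1875
  black white-spotted: 683 × 3/16 = 128.0625
  brown solid: 683 × 3/16 = 128.0625
  brown white-spotted: 683 × 1/16 = 42.6875
χ² = Σ (O − E)² / E
  black solid: (399 − 384.1875)² / 384.1875 = 0.5711
  black white-spotted: (123 − 128.0625)² / 128.0625 = 0.2001
  brown solid: (117 − 128.0625)² / 128.0625 = 0.9556
  brown white-spotted: (44 − 42.6875)² / 42.6875 = 0.0404
χ² = 0.5711 + 0.2001 + 0.9556 + 0.0404 = 1.7672 ≈ 1.767

1.767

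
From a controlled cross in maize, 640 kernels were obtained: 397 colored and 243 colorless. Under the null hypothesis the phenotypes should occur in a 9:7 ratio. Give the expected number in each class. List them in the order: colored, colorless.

360, 280

Total ratio parts = 16. Expected numbers out of 640:
  colored: 640 × 9/16 = 360
  colorless: 640 × 7/16 = 280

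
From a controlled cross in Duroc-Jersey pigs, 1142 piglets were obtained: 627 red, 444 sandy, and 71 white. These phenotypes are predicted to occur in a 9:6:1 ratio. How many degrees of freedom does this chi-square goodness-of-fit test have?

A goodness-of-fit test with 3 phenotype classes has df = 3 − 1 = 2.

2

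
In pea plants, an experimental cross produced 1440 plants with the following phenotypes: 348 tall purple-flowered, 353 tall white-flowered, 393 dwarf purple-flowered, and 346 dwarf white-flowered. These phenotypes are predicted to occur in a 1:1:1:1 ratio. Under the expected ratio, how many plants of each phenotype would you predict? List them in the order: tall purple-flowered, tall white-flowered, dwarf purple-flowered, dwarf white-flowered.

360, 360, 360, 360

Under the 1:1:1:1 hypothesis (Σ ratio = 4, N = 1440):
  tall purple-flowered: 1440 × 1/4 = 360
  tall white-flowered: 1440 × 1/4 = 360
  dwarf purple-flowered: 1440 × 1/4 = 360
  dwarf white-flowered: 1440 × 1/4 = 360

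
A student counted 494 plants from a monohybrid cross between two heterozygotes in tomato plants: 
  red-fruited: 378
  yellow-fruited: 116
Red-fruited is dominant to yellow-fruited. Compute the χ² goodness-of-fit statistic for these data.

For a monohybrid cross between heterozygotes with complete dominance, the expected phenotypic ratio is 3:1.
Under the 3:1 hypothesis (Σ ratio = 4, N = 494):
  red-fruited: 494 × 3/4 = 370.5
  yellow-fruited: 494 × 1/4 = 123.5
χ² = Σ (O − E)² / E
  red-fruited: (378 − 370.5)² / 370.5 = 0.1518
  yellow-fruited: (116 − 123.5)² / 123.5 = 0.4555
χ² = 0.1518 + 0.4555 = 0.6073 ≈ 0.607

0.607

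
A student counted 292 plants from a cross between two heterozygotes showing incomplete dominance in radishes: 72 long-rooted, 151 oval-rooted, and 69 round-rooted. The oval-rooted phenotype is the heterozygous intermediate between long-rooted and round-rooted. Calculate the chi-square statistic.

0.404

With incomplete dominance, a heterozygote × heterozygote cross gives a 1:2:1 phenotypic ratio.
Expected counts for N = 292 under a 1:2:1 ratio (total parts = 4):
  long-rooted: 292 × 1/4 = 73
  oval-rooted: 292 × 2/4 = 146
  round-rooted: 292 × 1/4 = 73
χ² = Σ (O − E)² / E
  long-rooted: (72 − 73)² / 73 = 0.0137
  oval-rooted: (151 − 146)² / 146 = 0.1712
  round-rooted: (69 − 73)² / 73 = 0.2192
χ² = 0.0137 + 0.1712 + 0.2192 = 0.4041 ≈ 0.404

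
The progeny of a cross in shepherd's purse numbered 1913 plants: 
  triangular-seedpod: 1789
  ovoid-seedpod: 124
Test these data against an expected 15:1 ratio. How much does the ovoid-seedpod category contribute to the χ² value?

0.165

Expected counts for N = 1913 under a 15:1 ratio (total parts = 16):
  triangular-seedpod: 1913 × 15/16 = 1793.4375
  ovoid-seedpod: 1913 × 1/16 = 119.5625
Contribution of ovoid-seedpod: (124 − 119.5625)² / 119.5625 = 0.1647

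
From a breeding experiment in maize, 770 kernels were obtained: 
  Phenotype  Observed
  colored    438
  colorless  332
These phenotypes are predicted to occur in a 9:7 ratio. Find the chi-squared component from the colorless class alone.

Total ratio parts = 16. Expected numbers out of 770:
  colored: 770 × 9/16 = 433.125
  colorless: 770 × 7/16 = 336.875
Contribution of colorless: (332 − 336.875)² / 336.875 = 0.0705

0.071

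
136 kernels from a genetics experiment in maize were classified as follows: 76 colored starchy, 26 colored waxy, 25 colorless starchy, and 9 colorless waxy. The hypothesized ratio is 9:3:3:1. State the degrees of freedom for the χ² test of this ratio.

3

A goodness-of-fit test with 4 phenotype classes has df = 4 − 1 = 3.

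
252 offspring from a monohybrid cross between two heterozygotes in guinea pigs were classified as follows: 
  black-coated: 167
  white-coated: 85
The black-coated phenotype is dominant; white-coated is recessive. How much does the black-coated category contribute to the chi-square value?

2.561

For a monohybrid cross between heterozygotes with complete dominance, the expected phenotypic ratio is 3:1.
Under the 3:1 hypothesis (Σ ratio = 4, N = 252):
  black-coated: 252 × 3/4 = 189
  white-coated: 252 × 1/4 = 63
Contribution of black-coated: (167 − 189)² / 189 = 2.5608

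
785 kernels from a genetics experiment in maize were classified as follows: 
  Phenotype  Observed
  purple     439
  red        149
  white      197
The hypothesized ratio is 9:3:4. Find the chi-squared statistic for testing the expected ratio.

Total ratio parts = 16. Expected numbers out of 785:
  purple: 785 × 9/16 = 441.5625
  red: 785 × 3/16 = 147.1875
  white: 785 × 4/16 = 196.25
χ² = Σ (O − E)² / E
  purple: (439 − 441.5625)² / 441.5625 = 0.0149
  red: (149 − 147.1875)² / 147.1875 = 0.0223
  white: (197 − 196.25)² / 196.25 = 0.0029
χ² = 0.0149 + 0.0223 + 0.0029 = 0.0401 ≈ 0.040

0.040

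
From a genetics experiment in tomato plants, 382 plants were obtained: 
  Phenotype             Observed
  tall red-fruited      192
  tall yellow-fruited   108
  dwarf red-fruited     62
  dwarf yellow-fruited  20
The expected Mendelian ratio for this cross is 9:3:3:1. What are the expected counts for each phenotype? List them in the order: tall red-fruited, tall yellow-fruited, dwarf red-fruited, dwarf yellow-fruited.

Expected counts for N = 382 under a 9:3:3:1 ratio (total parts = 16):
  tall red-fruited: 382 × 9/16 = 214.875
  tall yellow-fruited: 382 × 3/16 = 71.625
  dwarf red-fruited: 382 × 3/16 = 71.625
  dwarf yellow-fruited: 382 × 1/16 = 23.875

214.875, 71.625, 71.625, 23.875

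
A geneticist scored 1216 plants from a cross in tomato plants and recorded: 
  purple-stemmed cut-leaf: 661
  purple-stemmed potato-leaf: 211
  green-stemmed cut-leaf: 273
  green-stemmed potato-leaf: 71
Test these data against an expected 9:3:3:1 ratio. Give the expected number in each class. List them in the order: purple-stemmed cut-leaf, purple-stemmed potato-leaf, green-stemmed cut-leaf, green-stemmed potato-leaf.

The 9:3:3:1 ratio has 16 parts, so with N = 1216 the expected counts are:
  purple-stemmed cut-leaf: 1216 × 9/16 = 684
  purple-stemmed potato-leaf: 1216 × 3/16 = 228
  green-stemmed cut-leaf: 1216 × 3/16 = 228
  green-stemmed potato-leaf: 1216 × 1/16 = 76

684, 228, 228, 76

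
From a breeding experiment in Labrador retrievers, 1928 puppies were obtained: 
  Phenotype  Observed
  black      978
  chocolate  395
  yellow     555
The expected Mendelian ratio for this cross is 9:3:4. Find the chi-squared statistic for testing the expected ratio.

24.619

Under the 9:3:4 hypothesis (Σ ratio = 16, N = 1928):
  black: 1928 × 9/16 = 1084.5
  chocolate: 1928 × 3/16 = 361.5
  yellow: 1928 × 4/16 = 482
χ² = Σ (O − E)² / E
  black: (978 − 1084.5)² / 1084.5 = 10.4585
  chocolate: (395 − 361.5)² / 361.5 = 3.1044
  yellow: (555 − 482)² / 482 = 11.0560
χ² = 10.4585 + 3.1044 + 11.0560 = 24.6189 ≈ 24.619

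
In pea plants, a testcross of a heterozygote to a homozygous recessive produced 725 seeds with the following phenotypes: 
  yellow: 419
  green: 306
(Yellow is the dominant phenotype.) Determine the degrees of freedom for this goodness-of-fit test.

A testcross of a heterozygote (Aa × aa) gives a 1:1 phenotypic ratio.
A goodness-of-fit test with 2 phenotype classes has df = 2 − 1 = 1.

1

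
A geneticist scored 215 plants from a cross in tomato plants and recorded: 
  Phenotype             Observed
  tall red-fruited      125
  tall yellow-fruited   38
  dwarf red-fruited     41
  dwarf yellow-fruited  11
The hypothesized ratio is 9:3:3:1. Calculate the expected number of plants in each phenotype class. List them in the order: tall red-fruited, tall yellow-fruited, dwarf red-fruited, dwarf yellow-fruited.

Total ratio parts = 16. Expected numbers out of 215:
  tall red-fruited: 215 × 9/16 = 120.9375
  tall yellow-fruited: 215 × 3/16 = 40.3125
  dwarf red-fruited: 215 × 3/16 = 40.3125
  dwarf yellow-fruited: 215 × 1/16 = 13.4375

120.9375, 40.3125, 40.3125, 13.4375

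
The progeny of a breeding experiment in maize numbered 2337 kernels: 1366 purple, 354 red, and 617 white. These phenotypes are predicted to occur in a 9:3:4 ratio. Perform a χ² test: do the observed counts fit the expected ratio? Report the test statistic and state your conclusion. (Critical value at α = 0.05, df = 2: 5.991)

Under the 9:3:4 hypothesis (Σ ratio = 16, N = 2337):
  purple: 2337 × 9/16 = 1314.5625
  red: 2337 × 3/16 = 438.1875
  white: 2337 × 4/16 = 584.25
χ² = Σ (O − E)² / E
  purple: (1366 − 1314.5625)² / 1314.5625 = 2.0127
  red: (354 − 438.1875)² / 438.1875 = 16.1747
  white: (617 − 584.25)² / 584.25 = 1.8358
χ² = 2.0127 + 16.1747 + 1.8358 = 20.0232 ≈ 20.023
Degrees of freedom = 3 − 1 = 2; critical value at α = 0.05 is 5.991.
Since 20.023 > 5.991, we reject the null hypothesis — the data do not fit the 9:3:4 ratio.

20.023; not consistent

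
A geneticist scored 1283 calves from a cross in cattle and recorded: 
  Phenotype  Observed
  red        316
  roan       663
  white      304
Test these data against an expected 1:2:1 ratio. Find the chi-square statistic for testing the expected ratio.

The 1:2:1 ratio has 4 parts, so with N = 1283 the expected counts are:
  red: 1283 × 1/4 = 320.75
  roan: 1283 × 2/4 = 641.5
  white: 1283 × 1/4 = 320.75
χ² = Σ (O − E)² / E
  red: (316 − 320.75)² / 320.75 = 0.0703
  roan: (663 − 641.5)² / 641.5 = 0.7206
  white: (304 − 320.75)² / 320.75 = 0.8747
χ² = 0.0703 + 0.7206 + 0.8747 = 1.6656 ≈ 1.666

1.666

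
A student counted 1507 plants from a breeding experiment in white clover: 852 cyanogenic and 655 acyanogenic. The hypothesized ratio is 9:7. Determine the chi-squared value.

The 9:7 ratio has 16 parts, so with N = 1507 the expected counts are:
  cyanogenic: 1507 × 9/16 = 847.6875
  acyanogenic: 1507 × 7/16 = 659.3125
χ² = Σ (O − E)² / E
  cyanogenic: (852 − 847.6875)² / 847.6875 = 0.0219
  acyanogenic: (655 − 659.3125)² / 659.3125 = 0.0282
χ² = 0.0219 + 0.0282 = 0.0501 ≈ 0.050

0.050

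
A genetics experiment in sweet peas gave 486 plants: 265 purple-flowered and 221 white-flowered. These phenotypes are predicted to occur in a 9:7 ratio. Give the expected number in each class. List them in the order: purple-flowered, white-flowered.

Total ratio parts = 16. Expected numbers out of 486:
  purple-flowered: 486 × 9/16 = 273.375
  white-flowered: 486 × 7/16 = 212.625

273.375, 212.625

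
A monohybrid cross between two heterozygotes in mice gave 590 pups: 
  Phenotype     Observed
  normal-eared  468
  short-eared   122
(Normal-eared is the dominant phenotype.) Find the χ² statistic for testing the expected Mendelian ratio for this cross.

For a monohybrid cross between heterozygotes with complete dominance, the expected phenotypic ratio is 3:1.
The 3:1 ratio has 4 parts, so with N = 590 the expected counts are:
  normal-eared: 590 × 3/4 = 442.5
  short-eared: 590 × 1/4 = 147.5
χ² = Σ (O − E)² / E
  normal-eared: (468 − 442.5)² / 442.5 = 1.4695
  short-eared: (122 − 147.5)² / 147.5 = 4.4085
χ² = 1.4695 + 4.4085 = 5.878

5.878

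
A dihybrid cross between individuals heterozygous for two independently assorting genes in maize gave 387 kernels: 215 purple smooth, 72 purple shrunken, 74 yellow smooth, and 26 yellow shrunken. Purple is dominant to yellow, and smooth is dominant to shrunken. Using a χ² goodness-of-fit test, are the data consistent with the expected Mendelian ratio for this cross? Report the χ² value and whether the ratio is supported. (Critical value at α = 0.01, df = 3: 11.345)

A dihybrid F₂ with independent assortment and complete dominance at both loci gives a 9:3:3:1 phenotypic ratio.
The 9:3:3:1 ratio has 16 parts, so with N = 387 the expected counts are:
  purple smooth: 387 × 9/16 = 217.6875
  purple shrunken: 387 × 3/16 = 72.5625
  yellow smooth: 387 × 3/16 = 72.5625
  yellow shrunken: 387 × 1/16 = 24.1875
χ² = Σ (O − E)² / E
  purple smooth: (215 − 217.6875)² / 217.6875 = 0.0332
  purple shrunken: (72 − 72.5625)² / 72.5625 = 0.0044
  yellow smooth: (74 − 72.5625)² / 72.5625 = 0.0285
  yellow shrunken: (26 − 24.1875)² / 24.1875 = 0.1358
χ² = 0.0332 + 0.0044 + 0.0285 + 0.1358 = 0.2019 ≈ 0.202
Degrees of freedom = 4 − 1 = 3; critical value at α = 0.01 is 11.345.
Since 0.202 < 11.345, we fail to reject the null hypothesis — the data are consistent with the 9:3:3:1 ratio.

0.202; consistent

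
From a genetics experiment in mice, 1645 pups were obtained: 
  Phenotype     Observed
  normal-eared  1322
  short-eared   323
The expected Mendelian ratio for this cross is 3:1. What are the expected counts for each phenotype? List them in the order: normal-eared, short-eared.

Total ratio parts = 4. Expected numbers out of 1645:
  normal-eared: 1645 × 3/4 = 1233.75
  short-eared: 1645 × 1/4 = 411.25

1233.75, 411.25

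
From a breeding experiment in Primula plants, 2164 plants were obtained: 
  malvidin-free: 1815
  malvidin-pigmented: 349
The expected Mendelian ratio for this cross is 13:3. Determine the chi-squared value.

Total ratio parts = 16. Expected numbers out of 2164:
  malvidin-free: 2164 × 13/16 = 1758.25
  malvidin-pigmented: 2164 × 3/16 = 405.75
χ² = Σ (O − E)² / E
  malvidin-free: (1815 − 1758.25)² / 1758.25 = 1.8317
  malvidin-pigmented: (349 − 405.75)² / 405.75 = 7.9373
χ² = 1.8317 + 7.9373 = 9.769

9.769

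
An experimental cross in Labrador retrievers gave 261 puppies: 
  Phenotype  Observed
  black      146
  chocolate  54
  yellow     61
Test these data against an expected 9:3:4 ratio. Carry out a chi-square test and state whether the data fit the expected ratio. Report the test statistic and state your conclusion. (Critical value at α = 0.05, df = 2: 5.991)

0.805; consistent

Expected counts for N = 261 under a 9:3:4 ratio (total parts = 16):
  black: 261 × 9/16 = 146.8125
  chocolate: 261 × 3/16 = 48.9375
  yellow: 261 × 4/16 = 65.25
χ² = Σ (O − E)² / E
  black: (146 − 146.8125)² / 146.8125 = 0.0045
  chocolate: (54 − 48.9375)² / 48.9375 = 0.5237
  yellow: (61 − 65.25)² / 65.25 = 0.2768
χ² = 0.0045 + 0.5237 + 0.2768 = 0.805
Degrees of freedom = 3 − 1 = 2; critical value at α = 0.05 is 5.991.
Since 0.805 < 5.991, we fail to reject the null hypothesis — the data are consistent with the 9:3:4 ratio.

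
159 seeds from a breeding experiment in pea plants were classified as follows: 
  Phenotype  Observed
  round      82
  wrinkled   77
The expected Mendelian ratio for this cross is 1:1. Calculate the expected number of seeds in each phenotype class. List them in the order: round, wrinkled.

Total ratio parts = 2. Expected numbers out of 159:
  round: 159 × 1/2 = 79.5
  wrinkled: 159 × 1/2 = 79.5

79.5, 79.5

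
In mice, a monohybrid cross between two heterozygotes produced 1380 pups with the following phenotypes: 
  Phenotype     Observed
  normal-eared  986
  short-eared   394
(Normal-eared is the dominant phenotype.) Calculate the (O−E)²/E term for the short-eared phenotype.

6.959

For a monohybrid cross between heterozygotes with complete dominance, the expected phenotypic ratio is 3:1.
Total ratio parts = 4. Expected numbers out of 1380:
  normal-eared: 1380 × 3/4 = 1035
  short-eared: 1380 × 1/4 = 345
Contribution of short-eared: (394 − 345)² / 345 = 6.9594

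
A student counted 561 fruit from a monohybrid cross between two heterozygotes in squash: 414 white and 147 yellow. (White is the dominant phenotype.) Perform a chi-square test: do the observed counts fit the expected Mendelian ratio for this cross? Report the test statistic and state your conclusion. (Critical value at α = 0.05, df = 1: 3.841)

0.433; consistent

For a monohybrid cross between heterozygotes with complete dominance, the expected phenotypic ratio is 3:1.
Expected counts for N = 561 under a 3:1 ratio (total parts = 4):
  white: 561 × 3/4 = 420.75
  yellow: 561 × 1/4 = 140.25
χ² = Σ (O − E)² / E
  white: (414 − 420.75)² / 420.75 = 0.1083
  yellow: (147 − 140.25)² / 140.25 = 0.3249
χ² = 0.1083 + 0.3249 = 0.4332 ≈ 0.433
Degrees of freedom = 2 − 1 = 1; critical value at α = 0.05 is 3.841.
Since 0.433 < 3.841, we fail to reject the null hypothesis — the data are consistent with the 3:1 ratio.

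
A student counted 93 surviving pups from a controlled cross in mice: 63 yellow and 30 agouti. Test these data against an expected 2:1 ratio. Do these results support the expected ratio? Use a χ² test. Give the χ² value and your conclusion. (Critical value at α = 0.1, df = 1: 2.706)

Total ratio parts = 3. Expected numbers out of 93:
  yellow: 93 × 2/3 = 62
  agouti: 93 × 1/3 = 31
χ² = Σ (O − E)² / E
  yellow: (63 − 62)² / 62 = 0.0161
  agouti: (30 − 31)² / 31 = 0.0323
χ² = 0.0161 + 0.0323 = 0.0484 ≈ 0.048
Degrees of freedom = 2 − 1 = 1; critical value at α = 0.1 is 2.706.
Since 0.048 < 2.706, we fail to reject the null hypothesis — the data are consistent with the 2:1 ratio.

0.048; consistent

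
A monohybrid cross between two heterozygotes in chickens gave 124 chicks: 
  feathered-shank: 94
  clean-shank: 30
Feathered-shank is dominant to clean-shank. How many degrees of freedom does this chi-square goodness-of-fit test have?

For a monohybrid cross between heterozygotes with complete dominance, the expected phenotypic ratio is 3:1.
A goodness-of-fit test with 2 phenotype classes has df = 2 − 1 = 1.

1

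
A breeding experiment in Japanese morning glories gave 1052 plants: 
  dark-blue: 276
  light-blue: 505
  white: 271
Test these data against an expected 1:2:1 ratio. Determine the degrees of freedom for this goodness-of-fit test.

2

A goodness-of-fit test with 3 phenotype classes has df = 3 − 1 = 2.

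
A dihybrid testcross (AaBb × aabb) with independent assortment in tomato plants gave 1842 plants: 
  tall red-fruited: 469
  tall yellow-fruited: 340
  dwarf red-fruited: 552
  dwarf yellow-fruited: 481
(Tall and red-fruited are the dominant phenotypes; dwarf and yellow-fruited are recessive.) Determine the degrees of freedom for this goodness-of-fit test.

3

A dihybrid testcross with independent assortment gives a 1:1:1:1 ratio.
A goodness-of-fit test with 4 phenotype classes has df = 4 − 1 = 3.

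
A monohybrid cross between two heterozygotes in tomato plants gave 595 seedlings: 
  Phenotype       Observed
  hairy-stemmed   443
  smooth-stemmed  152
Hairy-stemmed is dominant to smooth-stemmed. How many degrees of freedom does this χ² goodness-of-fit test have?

1

For a monohybrid cross between heterozygotes with complete dominance, the expected phenotypic ratio is 3:1.
A goodness-of-fit test with 2 phenotype classes has df = 2 − 1 = 1.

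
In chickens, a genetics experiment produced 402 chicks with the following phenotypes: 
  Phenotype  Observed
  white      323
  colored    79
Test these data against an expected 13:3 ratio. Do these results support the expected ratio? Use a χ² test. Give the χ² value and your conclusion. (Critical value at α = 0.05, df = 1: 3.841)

0.215; consistent

The 13:3 ratio has 16 parts, so with N = 402 the expected counts are:
  white: 402 × 13/16 = 326.625
  colored: 402 × 3/16 = 75.375
χ² = Σ (O − E)² / E
  white: (323 − 326.625)² / 326.625 = 0.0402
  colored: (79 − 75.375)² / 75.375 = 0.1743
χ² = 0.0402 + 0.1743 = 0.2145 ≈ 0.215
Degrees of freedom = 2 − 1 = 1; critical value at α = 0.05 is 3.841.
Since 0.215 < 3.841, we fail to reject the null hypothesis — the data are consistent with the 13:3 ratio.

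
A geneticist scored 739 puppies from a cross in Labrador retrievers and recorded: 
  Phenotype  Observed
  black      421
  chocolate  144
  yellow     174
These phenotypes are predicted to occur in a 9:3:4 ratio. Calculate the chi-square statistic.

Under the 9:3:4 hypothesis (Σ ratio = 16, N = 739):
  black: 739 × 9/16 = 415.6875
  chocolate: 739 × 3/16 = 138.5625
  yellow: 739 × 4/16 = 184.75
χ² = Σ (O − E)² / E
  black: (421 − 415.6875)² / 415.6875 = 0.0679
  chocolate: (144 − 138.5625)² / 138.5625 = 0.2134
  yellow: (174 − 184.75)² / 184.75 = 0.6255
χ² = 0.0679 + 0.2134 + 0.6255 = 0.9068 ≈ 0.907

0.907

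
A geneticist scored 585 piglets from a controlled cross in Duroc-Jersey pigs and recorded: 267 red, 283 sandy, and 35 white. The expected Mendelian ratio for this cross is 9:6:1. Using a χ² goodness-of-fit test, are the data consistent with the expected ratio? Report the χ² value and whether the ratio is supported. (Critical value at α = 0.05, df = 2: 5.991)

30.225; not consistent

Expected counts for N = 585 under a 9:6:1 ratio (total parts = 16):
  red: 585 × 9/16 = 329.0625
  sandy: 585 × 6/16 = 219.375
  white: 585 × 1/16 = 36.5625
χ² = Σ (O − E)² / E
  red: (267 − 329.0625)² / 329.0625 = 11.7052
  sandy: (283 − 219.375)² / 219.375 = 18.4531
  white: (35 − 36.5625)² / 36.5625 = 0.0668
χ² = 11.7052 + 18.4531 + 0.0668 = 30.2251 ≈ 30.225
Degrees of freedom = 3 − 1 = 2; critical value at α = 0.05 is 5.991.
Since 30.225 > 5.991, we reject the null hypothesis — the data do not fit the 9:6:1 ratio.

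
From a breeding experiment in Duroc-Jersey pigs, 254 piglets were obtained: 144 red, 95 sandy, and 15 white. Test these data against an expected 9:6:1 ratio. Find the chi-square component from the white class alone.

0.048

Total ratio parts = 16. Expected numbers out of 254:
  red: 254 × 9/16 = 142.875
  sandy: 254 × 6/16 = 95.25
  white: 254 × 1/16 = 15.875
Contribution of white: (15 − 15.875)² / 15.875 = 0.0482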